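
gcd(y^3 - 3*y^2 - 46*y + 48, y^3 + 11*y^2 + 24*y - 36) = y^2 + 5*y - 6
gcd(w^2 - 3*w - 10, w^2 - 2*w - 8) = w + 2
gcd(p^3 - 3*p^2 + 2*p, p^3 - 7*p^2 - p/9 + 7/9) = 1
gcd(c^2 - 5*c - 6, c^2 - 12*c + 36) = c - 6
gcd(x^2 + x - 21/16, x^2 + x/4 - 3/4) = x - 3/4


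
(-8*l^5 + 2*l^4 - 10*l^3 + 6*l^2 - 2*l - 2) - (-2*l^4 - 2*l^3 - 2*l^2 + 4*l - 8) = -8*l^5 + 4*l^4 - 8*l^3 + 8*l^2 - 6*l + 6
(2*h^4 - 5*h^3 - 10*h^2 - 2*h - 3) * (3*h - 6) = 6*h^5 - 27*h^4 + 54*h^2 + 3*h + 18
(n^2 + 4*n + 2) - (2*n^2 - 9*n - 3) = -n^2 + 13*n + 5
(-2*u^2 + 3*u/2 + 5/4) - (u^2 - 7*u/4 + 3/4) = -3*u^2 + 13*u/4 + 1/2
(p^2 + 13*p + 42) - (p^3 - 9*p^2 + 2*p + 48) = -p^3 + 10*p^2 + 11*p - 6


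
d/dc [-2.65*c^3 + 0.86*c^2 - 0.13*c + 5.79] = -7.95*c^2 + 1.72*c - 0.13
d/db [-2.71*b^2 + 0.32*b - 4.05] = 0.32 - 5.42*b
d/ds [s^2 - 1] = 2*s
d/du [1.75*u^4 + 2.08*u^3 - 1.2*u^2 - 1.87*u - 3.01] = 7.0*u^3 + 6.24*u^2 - 2.4*u - 1.87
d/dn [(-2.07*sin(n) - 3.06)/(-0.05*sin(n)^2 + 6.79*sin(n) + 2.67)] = (-0.1035*sin(n)^2 - 0.306000000000001*sin(n) + 15.2505)*cos(n)/(0.0025*sin(n)^4 - 0.679*sin(n)^3 + 45.8371*sin(n)^2 + 36.2586*sin(n) + 7.1289)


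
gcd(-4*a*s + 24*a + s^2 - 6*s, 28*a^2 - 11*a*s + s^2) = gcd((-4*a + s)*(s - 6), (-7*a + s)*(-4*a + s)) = -4*a + s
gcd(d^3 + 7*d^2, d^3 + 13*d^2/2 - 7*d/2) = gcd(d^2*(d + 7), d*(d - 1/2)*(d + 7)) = d^2 + 7*d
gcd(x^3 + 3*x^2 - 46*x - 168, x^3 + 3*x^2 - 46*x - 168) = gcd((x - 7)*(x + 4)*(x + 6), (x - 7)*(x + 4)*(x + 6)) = x^3 + 3*x^2 - 46*x - 168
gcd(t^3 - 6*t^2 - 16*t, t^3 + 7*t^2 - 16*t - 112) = 1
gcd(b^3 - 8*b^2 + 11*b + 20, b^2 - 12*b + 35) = b - 5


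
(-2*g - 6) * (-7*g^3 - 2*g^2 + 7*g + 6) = 14*g^4 + 46*g^3 - 2*g^2 - 54*g - 36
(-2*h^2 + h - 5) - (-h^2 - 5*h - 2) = -h^2 + 6*h - 3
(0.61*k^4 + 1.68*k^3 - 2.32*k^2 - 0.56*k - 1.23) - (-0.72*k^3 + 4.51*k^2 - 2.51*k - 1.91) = 0.61*k^4 + 2.4*k^3 - 6.83*k^2 + 1.95*k + 0.68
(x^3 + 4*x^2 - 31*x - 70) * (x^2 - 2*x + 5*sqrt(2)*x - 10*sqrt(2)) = x^5 + 2*x^4 + 5*sqrt(2)*x^4 - 39*x^3 + 10*sqrt(2)*x^3 - 195*sqrt(2)*x^2 - 8*x^2 - 40*sqrt(2)*x + 140*x + 700*sqrt(2)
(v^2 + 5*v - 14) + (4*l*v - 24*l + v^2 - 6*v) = 4*l*v - 24*l + 2*v^2 - v - 14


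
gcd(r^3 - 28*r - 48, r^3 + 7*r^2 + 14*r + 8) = r^2 + 6*r + 8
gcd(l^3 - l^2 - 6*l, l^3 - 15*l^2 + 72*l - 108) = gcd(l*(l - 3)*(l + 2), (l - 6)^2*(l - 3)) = l - 3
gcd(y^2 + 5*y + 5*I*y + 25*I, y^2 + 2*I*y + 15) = y + 5*I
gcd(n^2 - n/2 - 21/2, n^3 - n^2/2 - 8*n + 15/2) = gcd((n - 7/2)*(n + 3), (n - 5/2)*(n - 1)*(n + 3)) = n + 3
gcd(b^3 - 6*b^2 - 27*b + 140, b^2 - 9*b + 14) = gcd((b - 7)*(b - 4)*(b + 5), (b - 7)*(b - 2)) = b - 7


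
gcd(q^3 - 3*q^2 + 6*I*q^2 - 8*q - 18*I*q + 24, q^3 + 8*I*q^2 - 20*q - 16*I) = q^2 + 6*I*q - 8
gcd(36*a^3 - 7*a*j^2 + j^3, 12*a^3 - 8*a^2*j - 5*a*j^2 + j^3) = 12*a^2 + 4*a*j - j^2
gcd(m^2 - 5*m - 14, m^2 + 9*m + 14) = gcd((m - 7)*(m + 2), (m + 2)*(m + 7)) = m + 2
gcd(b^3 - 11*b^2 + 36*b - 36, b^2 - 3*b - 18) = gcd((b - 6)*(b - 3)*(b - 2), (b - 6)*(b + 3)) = b - 6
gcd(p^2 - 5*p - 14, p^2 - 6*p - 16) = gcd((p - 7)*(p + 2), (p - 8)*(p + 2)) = p + 2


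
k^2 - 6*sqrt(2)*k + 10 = (k - 5*sqrt(2))*(k - sqrt(2))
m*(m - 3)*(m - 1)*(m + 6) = m^4 + 2*m^3 - 21*m^2 + 18*m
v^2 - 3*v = v*(v - 3)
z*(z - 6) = z^2 - 6*z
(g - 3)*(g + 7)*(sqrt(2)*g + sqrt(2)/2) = sqrt(2)*g^3 + 9*sqrt(2)*g^2/2 - 19*sqrt(2)*g - 21*sqrt(2)/2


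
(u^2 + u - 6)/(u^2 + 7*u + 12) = (u - 2)/(u + 4)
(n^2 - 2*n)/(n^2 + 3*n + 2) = n*(n - 2)/(n^2 + 3*n + 2)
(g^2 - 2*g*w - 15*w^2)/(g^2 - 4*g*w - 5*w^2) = (g + 3*w)/(g + w)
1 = 1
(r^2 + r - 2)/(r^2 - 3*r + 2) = (r + 2)/(r - 2)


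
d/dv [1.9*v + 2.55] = 1.90000000000000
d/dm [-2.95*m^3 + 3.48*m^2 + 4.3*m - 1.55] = -8.85*m^2 + 6.96*m + 4.3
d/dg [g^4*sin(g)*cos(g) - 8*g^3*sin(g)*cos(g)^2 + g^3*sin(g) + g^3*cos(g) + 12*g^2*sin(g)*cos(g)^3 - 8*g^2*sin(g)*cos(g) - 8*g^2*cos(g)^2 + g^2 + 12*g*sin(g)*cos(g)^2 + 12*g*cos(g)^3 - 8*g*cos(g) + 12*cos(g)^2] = g^4*cos(2*g) - g^3*sin(g) + 2*g^3*sin(2*g) - g^3*cos(g) - 6*g^3*cos(3*g) - 3*g^2*sin(g) + 8*g^2*sin(2*g) - 6*g^2*sin(3*g) + 3*g^2*cos(g) + 12*g^2*cos(2*g)^2 - 2*g^2*cos(2*g) - 6*g^2 - 28*g*sin(g) - 2*g*sin(2*g) + 3*g*sin(4*g) + 9*sqrt(2)*g*sin(g + pi/4) + 12*g*cos(g) - 8*g*cos(2*g) - 18*sqrt(2)*g*cos(g + pi/4) + 9*sqrt(2)*g*cos(3*g + pi/4) - 6*g + 12*sin(g) - 12*sin(2*g) - 6*sqrt(2)*sin(g + pi/4) + 3*sqrt(2)*sin(3*g + pi/4) + 4*cos(g) + 3*sqrt(2)*cos(g + pi/4)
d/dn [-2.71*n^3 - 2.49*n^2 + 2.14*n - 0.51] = -8.13*n^2 - 4.98*n + 2.14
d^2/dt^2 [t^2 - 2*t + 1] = 2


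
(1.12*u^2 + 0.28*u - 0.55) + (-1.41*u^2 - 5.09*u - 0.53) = -0.29*u^2 - 4.81*u - 1.08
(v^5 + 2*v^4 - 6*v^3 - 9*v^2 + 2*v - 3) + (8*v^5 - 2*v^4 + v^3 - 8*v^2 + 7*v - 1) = 9*v^5 - 5*v^3 - 17*v^2 + 9*v - 4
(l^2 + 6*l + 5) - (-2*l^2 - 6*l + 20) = 3*l^2 + 12*l - 15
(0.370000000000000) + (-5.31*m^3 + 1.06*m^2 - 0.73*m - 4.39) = -5.31*m^3 + 1.06*m^2 - 0.73*m - 4.02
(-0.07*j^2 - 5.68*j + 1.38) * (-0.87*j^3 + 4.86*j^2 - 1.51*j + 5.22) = 0.0609*j^5 + 4.6014*j^4 - 28.6997*j^3 + 14.9182*j^2 - 31.7334*j + 7.2036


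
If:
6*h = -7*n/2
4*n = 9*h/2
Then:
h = 0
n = 0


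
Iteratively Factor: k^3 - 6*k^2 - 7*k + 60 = (k + 3)*(k^2 - 9*k + 20) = (k - 5)*(k + 3)*(k - 4)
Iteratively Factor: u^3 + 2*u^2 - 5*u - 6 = (u + 1)*(u^2 + u - 6) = (u + 1)*(u + 3)*(u - 2)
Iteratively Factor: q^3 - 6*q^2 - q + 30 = (q + 2)*(q^2 - 8*q + 15) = (q - 3)*(q + 2)*(q - 5)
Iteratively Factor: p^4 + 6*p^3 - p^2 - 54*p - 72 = (p + 3)*(p^3 + 3*p^2 - 10*p - 24) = (p + 2)*(p + 3)*(p^2 + p - 12) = (p + 2)*(p + 3)*(p + 4)*(p - 3)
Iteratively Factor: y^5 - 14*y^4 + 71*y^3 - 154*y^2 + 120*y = (y - 4)*(y^4 - 10*y^3 + 31*y^2 - 30*y) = y*(y - 4)*(y^3 - 10*y^2 + 31*y - 30) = y*(y - 4)*(y - 3)*(y^2 - 7*y + 10) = y*(y - 5)*(y - 4)*(y - 3)*(y - 2)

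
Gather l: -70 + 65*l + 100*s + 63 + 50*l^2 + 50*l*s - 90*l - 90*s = 50*l^2 + l*(50*s - 25) + 10*s - 7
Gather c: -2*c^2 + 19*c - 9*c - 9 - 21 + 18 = -2*c^2 + 10*c - 12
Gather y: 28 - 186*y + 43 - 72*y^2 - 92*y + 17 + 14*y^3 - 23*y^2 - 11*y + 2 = 14*y^3 - 95*y^2 - 289*y + 90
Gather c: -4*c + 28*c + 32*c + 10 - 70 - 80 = 56*c - 140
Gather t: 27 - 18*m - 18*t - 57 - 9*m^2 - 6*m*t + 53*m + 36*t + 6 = -9*m^2 + 35*m + t*(18 - 6*m) - 24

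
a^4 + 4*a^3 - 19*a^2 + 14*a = a*(a - 2)*(a - 1)*(a + 7)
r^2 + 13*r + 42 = (r + 6)*(r + 7)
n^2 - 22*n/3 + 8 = (n - 6)*(n - 4/3)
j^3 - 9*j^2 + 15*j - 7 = (j - 7)*(j - 1)^2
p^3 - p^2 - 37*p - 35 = (p - 7)*(p + 1)*(p + 5)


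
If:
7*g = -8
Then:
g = -8/7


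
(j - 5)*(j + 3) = j^2 - 2*j - 15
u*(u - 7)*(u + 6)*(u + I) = u^4 - u^3 + I*u^3 - 42*u^2 - I*u^2 - 42*I*u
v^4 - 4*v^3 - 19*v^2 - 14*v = v*(v - 7)*(v + 1)*(v + 2)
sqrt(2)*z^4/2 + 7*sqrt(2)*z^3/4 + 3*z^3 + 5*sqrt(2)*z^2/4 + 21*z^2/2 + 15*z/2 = z*(z + 5/2)*(z + 3*sqrt(2))*(sqrt(2)*z/2 + sqrt(2)/2)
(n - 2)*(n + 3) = n^2 + n - 6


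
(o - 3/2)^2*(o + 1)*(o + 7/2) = o^4 + 3*o^3/2 - 31*o^2/4 - 3*o/8 + 63/8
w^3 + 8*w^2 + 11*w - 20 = (w - 1)*(w + 4)*(w + 5)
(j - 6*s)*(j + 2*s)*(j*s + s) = j^3*s - 4*j^2*s^2 + j^2*s - 12*j*s^3 - 4*j*s^2 - 12*s^3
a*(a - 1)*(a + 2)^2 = a^4 + 3*a^3 - 4*a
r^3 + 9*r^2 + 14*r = r*(r + 2)*(r + 7)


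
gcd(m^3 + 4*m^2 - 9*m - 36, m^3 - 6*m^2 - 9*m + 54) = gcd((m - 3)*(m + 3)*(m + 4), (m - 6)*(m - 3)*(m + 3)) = m^2 - 9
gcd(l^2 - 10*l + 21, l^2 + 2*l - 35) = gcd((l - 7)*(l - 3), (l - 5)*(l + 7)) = 1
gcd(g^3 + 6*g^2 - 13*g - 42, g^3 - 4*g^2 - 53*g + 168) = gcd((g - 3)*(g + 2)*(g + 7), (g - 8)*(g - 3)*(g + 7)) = g^2 + 4*g - 21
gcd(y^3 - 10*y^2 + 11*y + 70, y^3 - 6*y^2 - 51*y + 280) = y - 5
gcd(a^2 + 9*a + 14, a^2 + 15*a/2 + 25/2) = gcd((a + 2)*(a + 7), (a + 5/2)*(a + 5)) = 1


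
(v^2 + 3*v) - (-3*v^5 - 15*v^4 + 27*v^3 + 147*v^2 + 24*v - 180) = 3*v^5 + 15*v^4 - 27*v^3 - 146*v^2 - 21*v + 180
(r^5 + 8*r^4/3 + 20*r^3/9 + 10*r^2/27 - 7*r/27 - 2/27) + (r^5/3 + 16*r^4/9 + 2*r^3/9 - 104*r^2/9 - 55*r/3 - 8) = 4*r^5/3 + 40*r^4/9 + 22*r^3/9 - 302*r^2/27 - 502*r/27 - 218/27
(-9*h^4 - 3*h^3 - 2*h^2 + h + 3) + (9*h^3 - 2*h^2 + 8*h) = -9*h^4 + 6*h^3 - 4*h^2 + 9*h + 3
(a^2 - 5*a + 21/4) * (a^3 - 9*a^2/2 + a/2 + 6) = a^5 - 19*a^4/2 + 113*a^3/4 - 161*a^2/8 - 219*a/8 + 63/2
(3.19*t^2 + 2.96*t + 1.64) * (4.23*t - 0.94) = 13.4937*t^3 + 9.5222*t^2 + 4.1548*t - 1.5416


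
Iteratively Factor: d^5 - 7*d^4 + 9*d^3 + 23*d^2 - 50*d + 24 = (d + 2)*(d^4 - 9*d^3 + 27*d^2 - 31*d + 12) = (d - 3)*(d + 2)*(d^3 - 6*d^2 + 9*d - 4) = (d - 3)*(d - 1)*(d + 2)*(d^2 - 5*d + 4) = (d - 3)*(d - 1)^2*(d + 2)*(d - 4)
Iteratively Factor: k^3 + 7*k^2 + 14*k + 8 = (k + 1)*(k^2 + 6*k + 8) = (k + 1)*(k + 4)*(k + 2)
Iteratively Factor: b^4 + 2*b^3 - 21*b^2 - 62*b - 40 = (b - 5)*(b^3 + 7*b^2 + 14*b + 8) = (b - 5)*(b + 1)*(b^2 + 6*b + 8) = (b - 5)*(b + 1)*(b + 4)*(b + 2)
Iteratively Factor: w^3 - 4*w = (w - 2)*(w^2 + 2*w) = (w - 2)*(w + 2)*(w)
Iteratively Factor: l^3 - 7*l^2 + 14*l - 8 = (l - 4)*(l^2 - 3*l + 2) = (l - 4)*(l - 2)*(l - 1)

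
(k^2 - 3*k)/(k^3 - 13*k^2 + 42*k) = (k - 3)/(k^2 - 13*k + 42)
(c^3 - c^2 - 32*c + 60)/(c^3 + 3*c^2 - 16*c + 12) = (c - 5)/(c - 1)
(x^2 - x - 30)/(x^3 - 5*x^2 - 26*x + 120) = 1/(x - 4)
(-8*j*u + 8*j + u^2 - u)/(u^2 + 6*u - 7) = (-8*j + u)/(u + 7)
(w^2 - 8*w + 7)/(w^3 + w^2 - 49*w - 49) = (w - 1)/(w^2 + 8*w + 7)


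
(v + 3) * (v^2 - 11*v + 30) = v^3 - 8*v^2 - 3*v + 90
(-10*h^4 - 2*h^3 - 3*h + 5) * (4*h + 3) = -40*h^5 - 38*h^4 - 6*h^3 - 12*h^2 + 11*h + 15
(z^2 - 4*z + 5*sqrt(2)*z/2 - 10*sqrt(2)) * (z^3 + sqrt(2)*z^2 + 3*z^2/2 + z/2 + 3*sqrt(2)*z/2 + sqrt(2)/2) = z^5 - 5*z^4/2 + 7*sqrt(2)*z^4/2 - 35*sqrt(2)*z^3/4 - z^3/2 - 77*sqrt(2)*z^2/4 - 29*z^2/2 - 55*z/2 - 7*sqrt(2)*z - 10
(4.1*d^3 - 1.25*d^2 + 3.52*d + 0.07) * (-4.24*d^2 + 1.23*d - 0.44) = -17.384*d^5 + 10.343*d^4 - 18.2663*d^3 + 4.5828*d^2 - 1.4627*d - 0.0308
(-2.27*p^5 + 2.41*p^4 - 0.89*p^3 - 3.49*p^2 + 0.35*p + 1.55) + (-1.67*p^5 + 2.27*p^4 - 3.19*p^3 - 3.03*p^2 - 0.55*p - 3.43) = -3.94*p^5 + 4.68*p^4 - 4.08*p^3 - 6.52*p^2 - 0.2*p - 1.88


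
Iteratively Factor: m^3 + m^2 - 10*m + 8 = (m - 2)*(m^2 + 3*m - 4) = (m - 2)*(m - 1)*(m + 4)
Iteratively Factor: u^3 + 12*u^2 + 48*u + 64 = (u + 4)*(u^2 + 8*u + 16) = (u + 4)^2*(u + 4)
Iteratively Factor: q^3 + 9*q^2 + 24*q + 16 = (q + 4)*(q^2 + 5*q + 4) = (q + 4)^2*(q + 1)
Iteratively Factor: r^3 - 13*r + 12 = (r - 1)*(r^2 + r - 12) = (r - 1)*(r + 4)*(r - 3)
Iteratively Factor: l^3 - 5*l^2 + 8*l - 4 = (l - 1)*(l^2 - 4*l + 4) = (l - 2)*(l - 1)*(l - 2)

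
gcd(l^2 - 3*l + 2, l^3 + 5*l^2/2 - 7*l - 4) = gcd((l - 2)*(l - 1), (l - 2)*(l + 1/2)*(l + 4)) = l - 2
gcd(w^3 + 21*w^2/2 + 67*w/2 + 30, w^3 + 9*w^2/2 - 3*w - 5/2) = w + 5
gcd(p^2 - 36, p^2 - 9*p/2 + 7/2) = 1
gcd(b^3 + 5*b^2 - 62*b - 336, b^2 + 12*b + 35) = b + 7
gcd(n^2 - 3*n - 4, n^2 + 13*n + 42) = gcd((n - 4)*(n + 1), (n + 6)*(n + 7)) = 1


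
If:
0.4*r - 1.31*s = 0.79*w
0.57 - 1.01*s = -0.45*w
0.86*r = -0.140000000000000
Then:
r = -0.16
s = 0.30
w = -0.59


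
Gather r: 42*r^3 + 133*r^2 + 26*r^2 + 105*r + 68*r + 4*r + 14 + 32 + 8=42*r^3 + 159*r^2 + 177*r + 54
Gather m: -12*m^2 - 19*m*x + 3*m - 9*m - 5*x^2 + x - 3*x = -12*m^2 + m*(-19*x - 6) - 5*x^2 - 2*x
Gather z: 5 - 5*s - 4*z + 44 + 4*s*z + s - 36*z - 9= -4*s + z*(4*s - 40) + 40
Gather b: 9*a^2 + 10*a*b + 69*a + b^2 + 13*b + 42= 9*a^2 + 69*a + b^2 + b*(10*a + 13) + 42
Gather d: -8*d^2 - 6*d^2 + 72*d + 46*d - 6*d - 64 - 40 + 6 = -14*d^2 + 112*d - 98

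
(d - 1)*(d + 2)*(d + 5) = d^3 + 6*d^2 + 3*d - 10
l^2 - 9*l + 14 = (l - 7)*(l - 2)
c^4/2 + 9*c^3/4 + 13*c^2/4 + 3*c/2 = c*(c/2 + 1/2)*(c + 3/2)*(c + 2)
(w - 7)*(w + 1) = w^2 - 6*w - 7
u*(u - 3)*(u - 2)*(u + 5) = u^4 - 19*u^2 + 30*u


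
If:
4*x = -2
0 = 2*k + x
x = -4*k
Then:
No Solution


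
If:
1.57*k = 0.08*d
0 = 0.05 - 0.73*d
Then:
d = 0.07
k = 0.00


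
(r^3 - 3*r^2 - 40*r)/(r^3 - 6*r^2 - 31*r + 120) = r/(r - 3)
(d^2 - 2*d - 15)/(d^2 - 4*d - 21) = (d - 5)/(d - 7)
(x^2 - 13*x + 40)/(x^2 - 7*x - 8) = (x - 5)/(x + 1)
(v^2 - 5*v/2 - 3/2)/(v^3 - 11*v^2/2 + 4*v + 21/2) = (2*v + 1)/(2*v^2 - 5*v - 7)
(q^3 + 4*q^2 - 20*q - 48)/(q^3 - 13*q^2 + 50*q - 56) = (q^2 + 8*q + 12)/(q^2 - 9*q + 14)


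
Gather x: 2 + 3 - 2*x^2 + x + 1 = -2*x^2 + x + 6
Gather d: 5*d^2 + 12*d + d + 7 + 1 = 5*d^2 + 13*d + 8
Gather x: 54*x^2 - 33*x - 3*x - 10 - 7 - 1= 54*x^2 - 36*x - 18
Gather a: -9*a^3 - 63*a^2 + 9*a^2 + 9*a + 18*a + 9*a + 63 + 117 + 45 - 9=-9*a^3 - 54*a^2 + 36*a + 216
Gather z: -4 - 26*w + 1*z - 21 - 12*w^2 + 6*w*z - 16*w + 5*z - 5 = -12*w^2 - 42*w + z*(6*w + 6) - 30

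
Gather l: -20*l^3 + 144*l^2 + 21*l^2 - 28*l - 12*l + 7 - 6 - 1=-20*l^3 + 165*l^2 - 40*l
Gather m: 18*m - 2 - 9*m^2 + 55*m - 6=-9*m^2 + 73*m - 8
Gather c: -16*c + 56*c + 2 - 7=40*c - 5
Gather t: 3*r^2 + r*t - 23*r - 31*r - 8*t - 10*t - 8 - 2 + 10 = 3*r^2 - 54*r + t*(r - 18)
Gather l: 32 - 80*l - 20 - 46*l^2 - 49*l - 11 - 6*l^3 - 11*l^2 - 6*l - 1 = -6*l^3 - 57*l^2 - 135*l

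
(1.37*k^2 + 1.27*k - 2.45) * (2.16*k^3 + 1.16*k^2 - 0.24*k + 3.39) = 2.9592*k^5 + 4.3324*k^4 - 4.1476*k^3 + 1.4975*k^2 + 4.8933*k - 8.3055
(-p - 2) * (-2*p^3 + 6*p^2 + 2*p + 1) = 2*p^4 - 2*p^3 - 14*p^2 - 5*p - 2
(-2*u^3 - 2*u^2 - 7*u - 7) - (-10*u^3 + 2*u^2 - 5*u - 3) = 8*u^3 - 4*u^2 - 2*u - 4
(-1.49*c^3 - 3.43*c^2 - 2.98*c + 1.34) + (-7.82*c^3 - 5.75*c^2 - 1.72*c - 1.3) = -9.31*c^3 - 9.18*c^2 - 4.7*c + 0.04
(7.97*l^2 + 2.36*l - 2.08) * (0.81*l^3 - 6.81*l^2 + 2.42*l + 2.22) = 6.4557*l^5 - 52.3641*l^4 + 1.531*l^3 + 37.5694*l^2 + 0.2056*l - 4.6176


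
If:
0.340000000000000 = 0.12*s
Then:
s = 2.83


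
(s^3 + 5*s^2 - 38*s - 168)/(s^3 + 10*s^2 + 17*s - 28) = (s - 6)/(s - 1)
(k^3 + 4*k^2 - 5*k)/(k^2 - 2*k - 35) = k*(k - 1)/(k - 7)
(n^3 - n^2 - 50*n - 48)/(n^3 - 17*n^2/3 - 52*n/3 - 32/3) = 3*(n + 6)/(3*n + 4)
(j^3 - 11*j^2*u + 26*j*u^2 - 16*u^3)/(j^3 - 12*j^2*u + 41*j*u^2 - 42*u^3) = (j^2 - 9*j*u + 8*u^2)/(j^2 - 10*j*u + 21*u^2)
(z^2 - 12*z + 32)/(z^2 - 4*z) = (z - 8)/z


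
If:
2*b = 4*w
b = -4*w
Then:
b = 0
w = 0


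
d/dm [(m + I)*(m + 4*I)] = 2*m + 5*I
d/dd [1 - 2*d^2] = -4*d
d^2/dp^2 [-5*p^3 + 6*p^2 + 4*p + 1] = 12 - 30*p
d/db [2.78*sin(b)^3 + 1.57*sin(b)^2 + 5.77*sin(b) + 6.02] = (8.34*sin(b)^2 + 3.14*sin(b) + 5.77)*cos(b)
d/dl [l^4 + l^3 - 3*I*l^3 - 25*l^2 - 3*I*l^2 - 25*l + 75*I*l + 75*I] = 4*l^3 + l^2*(3 - 9*I) + l*(-50 - 6*I) - 25 + 75*I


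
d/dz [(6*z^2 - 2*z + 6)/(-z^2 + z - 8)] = 2*(2*z^2 - 42*z + 5)/(z^4 - 2*z^3 + 17*z^2 - 16*z + 64)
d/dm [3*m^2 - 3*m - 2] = 6*m - 3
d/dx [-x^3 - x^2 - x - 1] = -3*x^2 - 2*x - 1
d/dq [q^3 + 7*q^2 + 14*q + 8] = 3*q^2 + 14*q + 14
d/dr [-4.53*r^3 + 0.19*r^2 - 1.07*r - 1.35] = -13.59*r^2 + 0.38*r - 1.07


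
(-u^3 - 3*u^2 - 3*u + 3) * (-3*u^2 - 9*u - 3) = 3*u^5 + 18*u^4 + 39*u^3 + 27*u^2 - 18*u - 9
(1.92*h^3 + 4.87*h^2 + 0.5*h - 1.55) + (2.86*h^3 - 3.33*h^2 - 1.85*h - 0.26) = 4.78*h^3 + 1.54*h^2 - 1.35*h - 1.81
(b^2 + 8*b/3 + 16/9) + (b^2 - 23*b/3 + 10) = 2*b^2 - 5*b + 106/9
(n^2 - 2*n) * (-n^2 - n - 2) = -n^4 + n^3 + 4*n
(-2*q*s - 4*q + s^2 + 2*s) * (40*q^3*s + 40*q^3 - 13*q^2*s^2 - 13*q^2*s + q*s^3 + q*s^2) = -80*q^4*s^2 - 240*q^4*s - 160*q^4 + 66*q^3*s^3 + 198*q^3*s^2 + 132*q^3*s - 15*q^2*s^4 - 45*q^2*s^3 - 30*q^2*s^2 + q*s^5 + 3*q*s^4 + 2*q*s^3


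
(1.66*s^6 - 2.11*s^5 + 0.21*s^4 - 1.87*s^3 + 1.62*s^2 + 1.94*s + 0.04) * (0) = 0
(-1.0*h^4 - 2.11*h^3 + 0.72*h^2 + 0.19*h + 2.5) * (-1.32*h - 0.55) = 1.32*h^5 + 3.3352*h^4 + 0.2101*h^3 - 0.6468*h^2 - 3.4045*h - 1.375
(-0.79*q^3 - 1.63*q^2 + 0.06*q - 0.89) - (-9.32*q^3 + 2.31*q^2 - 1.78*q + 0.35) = 8.53*q^3 - 3.94*q^2 + 1.84*q - 1.24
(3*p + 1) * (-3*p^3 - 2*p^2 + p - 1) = -9*p^4 - 9*p^3 + p^2 - 2*p - 1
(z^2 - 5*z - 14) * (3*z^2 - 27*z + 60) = 3*z^4 - 42*z^3 + 153*z^2 + 78*z - 840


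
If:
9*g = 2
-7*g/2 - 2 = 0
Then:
No Solution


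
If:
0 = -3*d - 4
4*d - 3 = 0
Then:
No Solution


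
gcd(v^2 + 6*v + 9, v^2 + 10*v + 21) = v + 3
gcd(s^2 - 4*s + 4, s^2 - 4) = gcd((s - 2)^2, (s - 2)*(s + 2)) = s - 2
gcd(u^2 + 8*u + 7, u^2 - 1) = u + 1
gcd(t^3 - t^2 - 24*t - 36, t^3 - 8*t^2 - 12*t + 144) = t - 6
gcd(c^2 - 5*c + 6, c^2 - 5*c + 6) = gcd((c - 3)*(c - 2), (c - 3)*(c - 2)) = c^2 - 5*c + 6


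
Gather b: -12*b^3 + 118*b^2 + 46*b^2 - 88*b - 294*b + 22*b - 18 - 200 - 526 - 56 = -12*b^3 + 164*b^2 - 360*b - 800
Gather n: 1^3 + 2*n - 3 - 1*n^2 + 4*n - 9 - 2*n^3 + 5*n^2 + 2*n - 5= -2*n^3 + 4*n^2 + 8*n - 16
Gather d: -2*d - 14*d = -16*d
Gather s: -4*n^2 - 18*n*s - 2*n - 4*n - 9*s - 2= -4*n^2 - 6*n + s*(-18*n - 9) - 2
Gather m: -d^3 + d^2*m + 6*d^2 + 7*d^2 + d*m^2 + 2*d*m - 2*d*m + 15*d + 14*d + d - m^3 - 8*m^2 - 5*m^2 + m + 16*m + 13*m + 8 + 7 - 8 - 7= -d^3 + 13*d^2 + 30*d - m^3 + m^2*(d - 13) + m*(d^2 + 30)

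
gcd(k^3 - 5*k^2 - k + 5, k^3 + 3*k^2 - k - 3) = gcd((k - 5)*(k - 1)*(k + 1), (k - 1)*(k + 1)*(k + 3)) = k^2 - 1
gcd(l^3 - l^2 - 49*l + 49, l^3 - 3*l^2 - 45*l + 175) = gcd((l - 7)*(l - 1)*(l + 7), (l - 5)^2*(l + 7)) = l + 7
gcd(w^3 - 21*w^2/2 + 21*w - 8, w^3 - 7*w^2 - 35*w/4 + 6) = w^2 - 17*w/2 + 4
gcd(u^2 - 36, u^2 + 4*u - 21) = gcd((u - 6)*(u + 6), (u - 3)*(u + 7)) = 1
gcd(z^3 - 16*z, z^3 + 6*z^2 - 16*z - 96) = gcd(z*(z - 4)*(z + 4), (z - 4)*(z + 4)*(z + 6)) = z^2 - 16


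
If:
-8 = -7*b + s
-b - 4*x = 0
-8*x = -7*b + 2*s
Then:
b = 16/5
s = 72/5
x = -4/5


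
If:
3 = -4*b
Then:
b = -3/4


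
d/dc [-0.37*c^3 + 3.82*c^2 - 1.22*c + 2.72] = -1.11*c^2 + 7.64*c - 1.22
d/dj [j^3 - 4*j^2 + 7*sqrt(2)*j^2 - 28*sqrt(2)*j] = 3*j^2 - 8*j + 14*sqrt(2)*j - 28*sqrt(2)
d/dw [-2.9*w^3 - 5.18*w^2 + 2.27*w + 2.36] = -8.7*w^2 - 10.36*w + 2.27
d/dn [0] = 0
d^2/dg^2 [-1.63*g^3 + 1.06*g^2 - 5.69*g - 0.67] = 2.12 - 9.78*g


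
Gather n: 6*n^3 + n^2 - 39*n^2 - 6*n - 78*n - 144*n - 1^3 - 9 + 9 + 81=6*n^3 - 38*n^2 - 228*n + 80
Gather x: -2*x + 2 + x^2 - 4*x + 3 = x^2 - 6*x + 5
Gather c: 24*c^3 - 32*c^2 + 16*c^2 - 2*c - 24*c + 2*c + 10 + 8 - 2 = 24*c^3 - 16*c^2 - 24*c + 16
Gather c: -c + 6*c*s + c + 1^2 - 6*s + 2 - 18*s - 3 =6*c*s - 24*s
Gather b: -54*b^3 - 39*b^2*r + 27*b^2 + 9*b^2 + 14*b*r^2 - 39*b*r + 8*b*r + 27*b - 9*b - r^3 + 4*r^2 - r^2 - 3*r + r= -54*b^3 + b^2*(36 - 39*r) + b*(14*r^2 - 31*r + 18) - r^3 + 3*r^2 - 2*r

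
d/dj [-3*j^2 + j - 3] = 1 - 6*j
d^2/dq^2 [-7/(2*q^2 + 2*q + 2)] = 7*(q^2 + q - (2*q + 1)^2 + 1)/(q^2 + q + 1)^3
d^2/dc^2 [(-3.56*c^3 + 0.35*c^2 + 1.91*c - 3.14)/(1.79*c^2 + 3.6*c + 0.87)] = (-1.4210854715202e-14*c^5 + 2.8421709430404e-14*c^4 - 73.4583620000001*c^3 - 130.535094*c^2 - 155.419002*c - 83.043366)/(5.735339*c^6 + 34.60428*c^5 + 77.957901*c^4 + 80.29368*c^3 + 37.890153*c^2 + 8.17452*c + 0.658503)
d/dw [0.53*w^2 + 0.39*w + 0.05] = 1.06*w + 0.39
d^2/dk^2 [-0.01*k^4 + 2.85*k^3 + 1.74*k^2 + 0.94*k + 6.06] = -0.12*k^2 + 17.1*k + 3.48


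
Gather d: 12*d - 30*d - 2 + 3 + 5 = 6 - 18*d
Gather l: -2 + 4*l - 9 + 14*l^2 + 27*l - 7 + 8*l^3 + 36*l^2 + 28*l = 8*l^3 + 50*l^2 + 59*l - 18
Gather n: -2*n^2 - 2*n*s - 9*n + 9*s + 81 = -2*n^2 + n*(-2*s - 9) + 9*s + 81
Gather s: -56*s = -56*s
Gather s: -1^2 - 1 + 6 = 4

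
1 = 1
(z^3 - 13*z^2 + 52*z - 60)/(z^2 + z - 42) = (z^2 - 7*z + 10)/(z + 7)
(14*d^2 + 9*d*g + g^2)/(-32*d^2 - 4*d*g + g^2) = (-14*d^2 - 9*d*g - g^2)/(32*d^2 + 4*d*g - g^2)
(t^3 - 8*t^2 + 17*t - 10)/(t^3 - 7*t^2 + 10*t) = (t - 1)/t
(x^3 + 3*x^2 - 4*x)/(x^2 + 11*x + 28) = x*(x - 1)/(x + 7)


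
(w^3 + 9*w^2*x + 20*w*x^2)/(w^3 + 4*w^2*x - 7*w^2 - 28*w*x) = (w + 5*x)/(w - 7)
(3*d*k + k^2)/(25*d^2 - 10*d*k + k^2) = k*(3*d + k)/(25*d^2 - 10*d*k + k^2)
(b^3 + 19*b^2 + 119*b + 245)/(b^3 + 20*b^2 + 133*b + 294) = (b + 5)/(b + 6)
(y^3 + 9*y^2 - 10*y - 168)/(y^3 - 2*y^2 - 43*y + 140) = (y + 6)/(y - 5)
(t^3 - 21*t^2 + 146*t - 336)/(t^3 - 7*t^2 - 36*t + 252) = (t - 8)/(t + 6)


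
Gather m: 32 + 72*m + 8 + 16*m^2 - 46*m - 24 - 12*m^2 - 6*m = 4*m^2 + 20*m + 16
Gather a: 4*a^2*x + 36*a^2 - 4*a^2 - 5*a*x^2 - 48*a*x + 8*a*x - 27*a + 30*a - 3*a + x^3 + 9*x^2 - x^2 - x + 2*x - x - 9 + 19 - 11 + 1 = a^2*(4*x + 32) + a*(-5*x^2 - 40*x) + x^3 + 8*x^2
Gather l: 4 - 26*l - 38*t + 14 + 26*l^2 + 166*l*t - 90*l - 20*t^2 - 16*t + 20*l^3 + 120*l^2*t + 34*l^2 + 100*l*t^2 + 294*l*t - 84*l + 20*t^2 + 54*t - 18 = 20*l^3 + l^2*(120*t + 60) + l*(100*t^2 + 460*t - 200)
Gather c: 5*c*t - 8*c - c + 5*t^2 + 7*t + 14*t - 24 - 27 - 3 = c*(5*t - 9) + 5*t^2 + 21*t - 54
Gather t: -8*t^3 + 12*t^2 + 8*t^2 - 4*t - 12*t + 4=-8*t^3 + 20*t^2 - 16*t + 4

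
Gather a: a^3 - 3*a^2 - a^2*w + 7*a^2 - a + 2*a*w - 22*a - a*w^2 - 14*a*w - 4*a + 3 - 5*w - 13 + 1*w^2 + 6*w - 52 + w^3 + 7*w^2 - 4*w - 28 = a^3 + a^2*(4 - w) + a*(-w^2 - 12*w - 27) + w^3 + 8*w^2 - 3*w - 90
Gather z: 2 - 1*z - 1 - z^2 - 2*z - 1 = -z^2 - 3*z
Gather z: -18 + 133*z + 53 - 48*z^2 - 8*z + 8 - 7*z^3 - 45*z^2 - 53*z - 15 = -7*z^3 - 93*z^2 + 72*z + 28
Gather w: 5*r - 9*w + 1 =5*r - 9*w + 1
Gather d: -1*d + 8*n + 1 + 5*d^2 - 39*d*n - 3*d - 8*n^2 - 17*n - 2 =5*d^2 + d*(-39*n - 4) - 8*n^2 - 9*n - 1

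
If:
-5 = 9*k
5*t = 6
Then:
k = -5/9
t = 6/5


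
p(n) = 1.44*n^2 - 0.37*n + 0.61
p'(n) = 2.88*n - 0.37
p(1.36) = 2.77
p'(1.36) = 3.55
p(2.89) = 11.57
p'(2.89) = 7.95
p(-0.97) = 2.32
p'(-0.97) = -3.16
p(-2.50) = 10.54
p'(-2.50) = -7.57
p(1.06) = 1.84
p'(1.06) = 2.68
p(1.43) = 3.03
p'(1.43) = 3.75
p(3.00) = 12.46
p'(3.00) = 8.27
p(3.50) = 16.96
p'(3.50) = 9.71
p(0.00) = 0.61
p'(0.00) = -0.37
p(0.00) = 0.61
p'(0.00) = -0.37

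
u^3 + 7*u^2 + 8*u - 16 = (u - 1)*(u + 4)^2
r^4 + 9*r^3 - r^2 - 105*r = r*(r - 3)*(r + 5)*(r + 7)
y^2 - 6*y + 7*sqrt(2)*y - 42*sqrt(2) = (y - 6)*(y + 7*sqrt(2))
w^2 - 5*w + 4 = (w - 4)*(w - 1)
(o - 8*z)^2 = o^2 - 16*o*z + 64*z^2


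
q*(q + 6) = q^2 + 6*q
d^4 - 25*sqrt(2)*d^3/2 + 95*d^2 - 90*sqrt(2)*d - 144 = (d - 6*sqrt(2))*(d - 4*sqrt(2))*(d - 3*sqrt(2))*(d + sqrt(2)/2)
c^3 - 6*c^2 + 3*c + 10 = (c - 5)*(c - 2)*(c + 1)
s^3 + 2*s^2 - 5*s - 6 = (s - 2)*(s + 1)*(s + 3)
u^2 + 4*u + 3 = (u + 1)*(u + 3)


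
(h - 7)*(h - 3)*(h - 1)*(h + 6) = h^4 - 5*h^3 - 35*h^2 + 165*h - 126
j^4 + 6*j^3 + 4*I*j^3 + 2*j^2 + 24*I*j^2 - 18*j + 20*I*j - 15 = (j + 1)*(j + 5)*(j + I)*(j + 3*I)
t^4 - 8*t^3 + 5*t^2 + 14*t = t*(t - 7)*(t - 2)*(t + 1)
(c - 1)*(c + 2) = c^2 + c - 2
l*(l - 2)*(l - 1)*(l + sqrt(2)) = l^4 - 3*l^3 + sqrt(2)*l^3 - 3*sqrt(2)*l^2 + 2*l^2 + 2*sqrt(2)*l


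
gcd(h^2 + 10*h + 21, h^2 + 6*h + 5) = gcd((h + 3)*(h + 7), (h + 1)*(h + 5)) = 1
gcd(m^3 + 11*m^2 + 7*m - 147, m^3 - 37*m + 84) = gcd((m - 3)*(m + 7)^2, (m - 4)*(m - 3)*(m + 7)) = m^2 + 4*m - 21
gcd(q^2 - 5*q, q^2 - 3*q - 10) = q - 5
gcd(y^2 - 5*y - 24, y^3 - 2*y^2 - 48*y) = y - 8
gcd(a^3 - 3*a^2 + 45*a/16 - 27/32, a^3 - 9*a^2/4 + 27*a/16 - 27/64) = a^2 - 3*a/2 + 9/16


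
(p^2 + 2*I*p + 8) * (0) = 0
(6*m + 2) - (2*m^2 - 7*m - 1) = -2*m^2 + 13*m + 3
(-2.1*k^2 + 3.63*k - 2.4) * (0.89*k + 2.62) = -1.869*k^3 - 2.2713*k^2 + 7.3746*k - 6.288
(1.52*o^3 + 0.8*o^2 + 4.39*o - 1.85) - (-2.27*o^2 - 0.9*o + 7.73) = 1.52*o^3 + 3.07*o^2 + 5.29*o - 9.58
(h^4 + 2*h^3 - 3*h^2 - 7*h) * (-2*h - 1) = -2*h^5 - 5*h^4 + 4*h^3 + 17*h^2 + 7*h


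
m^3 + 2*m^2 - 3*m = m*(m - 1)*(m + 3)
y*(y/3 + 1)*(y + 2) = y^3/3 + 5*y^2/3 + 2*y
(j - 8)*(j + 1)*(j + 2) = j^3 - 5*j^2 - 22*j - 16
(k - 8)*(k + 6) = k^2 - 2*k - 48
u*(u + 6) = u^2 + 6*u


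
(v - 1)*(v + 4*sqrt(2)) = v^2 - v + 4*sqrt(2)*v - 4*sqrt(2)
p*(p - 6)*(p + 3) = p^3 - 3*p^2 - 18*p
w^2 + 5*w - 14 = (w - 2)*(w + 7)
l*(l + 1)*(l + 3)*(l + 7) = l^4 + 11*l^3 + 31*l^2 + 21*l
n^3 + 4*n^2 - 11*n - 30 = (n - 3)*(n + 2)*(n + 5)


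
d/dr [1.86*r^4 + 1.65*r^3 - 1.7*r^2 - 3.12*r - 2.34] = 7.44*r^3 + 4.95*r^2 - 3.4*r - 3.12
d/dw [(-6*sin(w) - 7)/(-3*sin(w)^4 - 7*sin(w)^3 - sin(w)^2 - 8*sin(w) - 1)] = -(54*sin(w)^4 + 168*sin(w)^3 + 153*sin(w)^2 + 14*sin(w) + 50)*cos(w)/(3*sin(w)^4 + 7*sin(w)^3 + sin(w)^2 + 8*sin(w) + 1)^2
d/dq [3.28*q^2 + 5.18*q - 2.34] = 6.56*q + 5.18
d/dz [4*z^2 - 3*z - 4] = 8*z - 3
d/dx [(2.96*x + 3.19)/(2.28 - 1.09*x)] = (11.146231*x - 23.315052)/(1.09*x - 2.28)^3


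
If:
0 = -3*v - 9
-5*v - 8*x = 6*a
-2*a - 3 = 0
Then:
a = -3/2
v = -3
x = 3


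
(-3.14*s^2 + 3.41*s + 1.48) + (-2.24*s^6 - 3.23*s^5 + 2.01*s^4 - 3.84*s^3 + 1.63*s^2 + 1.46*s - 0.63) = -2.24*s^6 - 3.23*s^5 + 2.01*s^4 - 3.84*s^3 - 1.51*s^2 + 4.87*s + 0.85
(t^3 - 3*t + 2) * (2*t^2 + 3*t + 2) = 2*t^5 + 3*t^4 - 4*t^3 - 5*t^2 + 4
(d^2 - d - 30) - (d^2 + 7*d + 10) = -8*d - 40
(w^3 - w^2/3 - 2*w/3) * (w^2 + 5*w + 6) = w^5 + 14*w^4/3 + 11*w^3/3 - 16*w^2/3 - 4*w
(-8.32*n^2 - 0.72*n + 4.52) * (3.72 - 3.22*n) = 26.7904*n^3 - 28.632*n^2 - 17.2328*n + 16.8144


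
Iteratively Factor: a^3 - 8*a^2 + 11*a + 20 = (a - 4)*(a^2 - 4*a - 5) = (a - 5)*(a - 4)*(a + 1)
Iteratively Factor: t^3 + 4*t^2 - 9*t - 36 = (t + 3)*(t^2 + t - 12) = (t - 3)*(t + 3)*(t + 4)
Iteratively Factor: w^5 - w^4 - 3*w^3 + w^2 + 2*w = (w - 2)*(w^4 + w^3 - w^2 - w) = (w - 2)*(w - 1)*(w^3 + 2*w^2 + w) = (w - 2)*(w - 1)*(w + 1)*(w^2 + w) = w*(w - 2)*(w - 1)*(w + 1)*(w + 1)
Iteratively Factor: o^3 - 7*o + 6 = (o - 1)*(o^2 + o - 6) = (o - 1)*(o + 3)*(o - 2)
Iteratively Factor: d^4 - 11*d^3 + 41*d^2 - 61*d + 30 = (d - 3)*(d^3 - 8*d^2 + 17*d - 10) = (d - 3)*(d - 1)*(d^2 - 7*d + 10) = (d - 3)*(d - 2)*(d - 1)*(d - 5)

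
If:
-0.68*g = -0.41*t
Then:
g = 0.602941176470588*t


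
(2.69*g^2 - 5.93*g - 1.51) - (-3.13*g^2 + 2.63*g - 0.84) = 5.82*g^2 - 8.56*g - 0.67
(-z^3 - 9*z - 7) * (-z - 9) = z^4 + 9*z^3 + 9*z^2 + 88*z + 63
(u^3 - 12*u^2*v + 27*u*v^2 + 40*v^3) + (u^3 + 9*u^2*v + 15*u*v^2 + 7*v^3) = 2*u^3 - 3*u^2*v + 42*u*v^2 + 47*v^3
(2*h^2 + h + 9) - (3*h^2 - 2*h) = -h^2 + 3*h + 9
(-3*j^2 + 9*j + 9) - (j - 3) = -3*j^2 + 8*j + 12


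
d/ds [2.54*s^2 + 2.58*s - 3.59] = 5.08*s + 2.58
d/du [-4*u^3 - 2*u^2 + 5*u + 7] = -12*u^2 - 4*u + 5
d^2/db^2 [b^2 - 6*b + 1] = 2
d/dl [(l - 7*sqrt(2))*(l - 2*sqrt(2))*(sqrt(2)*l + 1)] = 3*sqrt(2)*l^2 - 34*l + 19*sqrt(2)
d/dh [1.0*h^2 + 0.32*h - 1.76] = 2.0*h + 0.32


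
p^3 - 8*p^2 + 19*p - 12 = (p - 4)*(p - 3)*(p - 1)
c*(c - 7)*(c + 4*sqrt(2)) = c^3 - 7*c^2 + 4*sqrt(2)*c^2 - 28*sqrt(2)*c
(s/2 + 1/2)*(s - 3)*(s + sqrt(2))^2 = s^4/2 - s^3 + sqrt(2)*s^3 - 2*sqrt(2)*s^2 - s^2/2 - 3*sqrt(2)*s - 2*s - 3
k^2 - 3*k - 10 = (k - 5)*(k + 2)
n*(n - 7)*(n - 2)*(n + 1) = n^4 - 8*n^3 + 5*n^2 + 14*n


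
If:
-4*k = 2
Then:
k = -1/2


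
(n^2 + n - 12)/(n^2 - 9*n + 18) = (n + 4)/(n - 6)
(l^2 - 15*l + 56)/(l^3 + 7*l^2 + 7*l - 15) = (l^2 - 15*l + 56)/(l^3 + 7*l^2 + 7*l - 15)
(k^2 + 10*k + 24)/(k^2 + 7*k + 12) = (k + 6)/(k + 3)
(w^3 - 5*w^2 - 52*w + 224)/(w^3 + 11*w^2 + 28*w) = (w^2 - 12*w + 32)/(w*(w + 4))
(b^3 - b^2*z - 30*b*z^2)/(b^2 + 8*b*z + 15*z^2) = b*(b - 6*z)/(b + 3*z)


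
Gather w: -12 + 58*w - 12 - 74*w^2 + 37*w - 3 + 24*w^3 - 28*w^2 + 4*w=24*w^3 - 102*w^2 + 99*w - 27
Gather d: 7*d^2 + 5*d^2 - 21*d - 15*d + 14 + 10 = 12*d^2 - 36*d + 24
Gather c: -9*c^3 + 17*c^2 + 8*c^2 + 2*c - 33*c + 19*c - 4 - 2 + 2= -9*c^3 + 25*c^2 - 12*c - 4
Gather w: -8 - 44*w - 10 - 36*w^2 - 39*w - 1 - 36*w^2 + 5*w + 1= -72*w^2 - 78*w - 18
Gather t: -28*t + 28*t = 0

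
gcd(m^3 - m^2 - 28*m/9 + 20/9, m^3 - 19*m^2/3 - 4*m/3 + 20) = m^2 - m/3 - 10/3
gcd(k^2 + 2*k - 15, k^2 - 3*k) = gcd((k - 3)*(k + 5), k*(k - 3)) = k - 3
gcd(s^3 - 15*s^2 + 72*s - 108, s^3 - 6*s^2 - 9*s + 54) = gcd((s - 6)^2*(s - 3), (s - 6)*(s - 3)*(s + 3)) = s^2 - 9*s + 18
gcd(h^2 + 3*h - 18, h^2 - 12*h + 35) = 1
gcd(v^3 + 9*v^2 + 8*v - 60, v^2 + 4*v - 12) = v^2 + 4*v - 12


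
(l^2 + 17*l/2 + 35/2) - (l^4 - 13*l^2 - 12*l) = -l^4 + 14*l^2 + 41*l/2 + 35/2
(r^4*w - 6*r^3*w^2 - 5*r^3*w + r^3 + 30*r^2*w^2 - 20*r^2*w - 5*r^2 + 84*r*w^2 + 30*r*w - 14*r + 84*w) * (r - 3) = r^5*w - 6*r^4*w^2 - 8*r^4*w + r^4 + 48*r^3*w^2 - 5*r^3*w - 8*r^3 - 6*r^2*w^2 + 90*r^2*w + r^2 - 252*r*w^2 - 6*r*w + 42*r - 252*w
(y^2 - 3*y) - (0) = y^2 - 3*y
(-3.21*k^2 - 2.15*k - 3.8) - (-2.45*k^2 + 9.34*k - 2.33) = -0.76*k^2 - 11.49*k - 1.47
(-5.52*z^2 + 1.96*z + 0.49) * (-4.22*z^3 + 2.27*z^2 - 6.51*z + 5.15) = 23.2944*z^5 - 20.8016*z^4 + 38.3166*z^3 - 40.0753*z^2 + 6.9041*z + 2.5235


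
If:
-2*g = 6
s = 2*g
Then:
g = -3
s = -6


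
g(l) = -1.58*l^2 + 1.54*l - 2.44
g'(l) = 1.54 - 3.16*l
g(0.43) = -2.07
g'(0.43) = 0.18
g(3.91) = -20.57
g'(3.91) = -10.82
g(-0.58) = -3.86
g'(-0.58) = 3.37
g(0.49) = -2.06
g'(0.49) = -0.01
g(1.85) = -5.00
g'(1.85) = -4.31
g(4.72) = -30.37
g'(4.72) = -13.38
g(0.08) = -2.33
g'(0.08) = 1.29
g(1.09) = -2.64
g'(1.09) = -1.90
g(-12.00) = -248.44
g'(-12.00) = 39.46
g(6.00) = -50.08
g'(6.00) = -17.42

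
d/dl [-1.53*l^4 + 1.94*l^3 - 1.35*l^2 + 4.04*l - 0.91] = -6.12*l^3 + 5.82*l^2 - 2.7*l + 4.04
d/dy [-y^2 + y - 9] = 1 - 2*y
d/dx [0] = 0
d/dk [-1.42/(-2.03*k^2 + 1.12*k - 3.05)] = (1.5904 - 5.7652*k)/(2.03*k^2 - 1.12*k + 3.05)^2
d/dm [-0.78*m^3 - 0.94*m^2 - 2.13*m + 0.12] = -2.34*m^2 - 1.88*m - 2.13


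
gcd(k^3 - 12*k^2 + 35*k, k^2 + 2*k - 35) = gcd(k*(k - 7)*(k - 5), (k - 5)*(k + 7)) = k - 5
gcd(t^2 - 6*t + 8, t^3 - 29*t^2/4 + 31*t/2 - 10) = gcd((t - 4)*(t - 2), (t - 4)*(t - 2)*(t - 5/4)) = t^2 - 6*t + 8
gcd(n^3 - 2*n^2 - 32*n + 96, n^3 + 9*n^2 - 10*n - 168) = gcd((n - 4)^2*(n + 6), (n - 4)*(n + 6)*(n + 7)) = n^2 + 2*n - 24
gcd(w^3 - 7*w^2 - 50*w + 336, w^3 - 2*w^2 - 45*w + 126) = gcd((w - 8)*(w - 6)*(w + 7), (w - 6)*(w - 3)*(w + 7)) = w^2 + w - 42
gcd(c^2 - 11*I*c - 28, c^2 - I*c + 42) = c - 7*I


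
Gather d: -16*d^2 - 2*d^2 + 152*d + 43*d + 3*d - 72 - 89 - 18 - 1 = -18*d^2 + 198*d - 180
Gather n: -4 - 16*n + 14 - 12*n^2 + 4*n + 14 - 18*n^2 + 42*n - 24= -30*n^2 + 30*n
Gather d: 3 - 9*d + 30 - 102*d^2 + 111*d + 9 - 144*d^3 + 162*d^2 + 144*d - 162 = -144*d^3 + 60*d^2 + 246*d - 120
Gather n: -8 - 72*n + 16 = 8 - 72*n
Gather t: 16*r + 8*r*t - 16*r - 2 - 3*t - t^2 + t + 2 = -t^2 + t*(8*r - 2)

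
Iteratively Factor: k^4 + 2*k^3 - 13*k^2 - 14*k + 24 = (k - 3)*(k^3 + 5*k^2 + 2*k - 8) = (k - 3)*(k - 1)*(k^2 + 6*k + 8) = (k - 3)*(k - 1)*(k + 4)*(k + 2)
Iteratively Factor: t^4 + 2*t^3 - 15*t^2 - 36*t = (t)*(t^3 + 2*t^2 - 15*t - 36) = t*(t + 3)*(t^2 - t - 12) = t*(t + 3)^2*(t - 4)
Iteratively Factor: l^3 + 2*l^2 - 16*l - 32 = (l + 2)*(l^2 - 16) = (l - 4)*(l + 2)*(l + 4)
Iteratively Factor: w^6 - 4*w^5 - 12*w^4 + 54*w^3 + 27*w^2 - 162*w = (w + 3)*(w^5 - 7*w^4 + 9*w^3 + 27*w^2 - 54*w) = (w - 3)*(w + 3)*(w^4 - 4*w^3 - 3*w^2 + 18*w) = (w - 3)*(w + 2)*(w + 3)*(w^3 - 6*w^2 + 9*w) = (w - 3)^2*(w + 2)*(w + 3)*(w^2 - 3*w) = (w - 3)^3*(w + 2)*(w + 3)*(w)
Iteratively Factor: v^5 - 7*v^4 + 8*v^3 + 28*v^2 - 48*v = (v - 4)*(v^4 - 3*v^3 - 4*v^2 + 12*v) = (v - 4)*(v + 2)*(v^3 - 5*v^2 + 6*v) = (v - 4)*(v - 2)*(v + 2)*(v^2 - 3*v) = (v - 4)*(v - 3)*(v - 2)*(v + 2)*(v)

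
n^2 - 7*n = n*(n - 7)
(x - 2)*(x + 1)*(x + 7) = x^3 + 6*x^2 - 9*x - 14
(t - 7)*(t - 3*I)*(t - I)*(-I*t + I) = -I*t^4 - 4*t^3 + 8*I*t^3 + 32*t^2 - 4*I*t^2 - 28*t - 24*I*t + 21*I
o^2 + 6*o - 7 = (o - 1)*(o + 7)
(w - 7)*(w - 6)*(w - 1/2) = w^3 - 27*w^2/2 + 97*w/2 - 21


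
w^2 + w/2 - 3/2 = (w - 1)*(w + 3/2)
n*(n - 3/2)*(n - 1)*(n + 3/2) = n^4 - n^3 - 9*n^2/4 + 9*n/4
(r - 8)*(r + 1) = r^2 - 7*r - 8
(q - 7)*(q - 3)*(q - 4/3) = q^3 - 34*q^2/3 + 103*q/3 - 28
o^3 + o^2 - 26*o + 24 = (o - 4)*(o - 1)*(o + 6)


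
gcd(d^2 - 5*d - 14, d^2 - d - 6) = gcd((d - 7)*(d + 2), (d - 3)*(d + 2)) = d + 2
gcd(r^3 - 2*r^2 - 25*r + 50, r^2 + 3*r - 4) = 1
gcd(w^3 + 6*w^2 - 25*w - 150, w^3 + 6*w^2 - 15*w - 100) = w + 5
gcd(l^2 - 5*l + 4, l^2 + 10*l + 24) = 1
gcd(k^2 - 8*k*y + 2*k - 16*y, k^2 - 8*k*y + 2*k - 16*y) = -k^2 + 8*k*y - 2*k + 16*y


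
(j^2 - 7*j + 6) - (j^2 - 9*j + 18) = 2*j - 12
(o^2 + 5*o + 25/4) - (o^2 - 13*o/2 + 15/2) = 23*o/2 - 5/4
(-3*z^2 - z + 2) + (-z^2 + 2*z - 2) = -4*z^2 + z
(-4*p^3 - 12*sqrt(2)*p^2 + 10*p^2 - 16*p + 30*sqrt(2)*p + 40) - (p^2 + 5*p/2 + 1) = -4*p^3 - 12*sqrt(2)*p^2 + 9*p^2 - 37*p/2 + 30*sqrt(2)*p + 39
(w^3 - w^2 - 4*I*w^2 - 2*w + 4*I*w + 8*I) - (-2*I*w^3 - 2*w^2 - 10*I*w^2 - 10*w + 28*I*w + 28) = w^3 + 2*I*w^3 + w^2 + 6*I*w^2 + 8*w - 24*I*w - 28 + 8*I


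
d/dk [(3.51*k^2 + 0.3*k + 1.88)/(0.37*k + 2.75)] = (1.2987*k^2 + 19.305*k + 0.1294)/(0.1369*k^2 + 2.035*k + 7.5625)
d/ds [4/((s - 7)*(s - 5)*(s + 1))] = 4*(-3*s^2 + 22*s - 23)/(s^6 - 22*s^5 + 167*s^4 - 436*s^3 - 241*s^2 + 1610*s + 1225)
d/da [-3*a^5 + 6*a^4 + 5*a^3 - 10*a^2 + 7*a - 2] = -15*a^4 + 24*a^3 + 15*a^2 - 20*a + 7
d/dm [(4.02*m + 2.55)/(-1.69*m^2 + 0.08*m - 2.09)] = (6.7938*m^2 + 8.619*m - 8.6058)/(2.8561*m^4 - 0.2704*m^3 + 7.0706*m^2 - 0.3344*m + 4.3681)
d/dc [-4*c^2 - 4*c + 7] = -8*c - 4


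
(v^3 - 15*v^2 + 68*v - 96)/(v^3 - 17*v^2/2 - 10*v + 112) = 2*(v - 3)/(2*v + 7)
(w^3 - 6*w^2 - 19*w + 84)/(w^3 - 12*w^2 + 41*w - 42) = (w + 4)/(w - 2)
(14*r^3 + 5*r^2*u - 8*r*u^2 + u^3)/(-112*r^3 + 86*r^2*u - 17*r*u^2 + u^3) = (-r - u)/(8*r - u)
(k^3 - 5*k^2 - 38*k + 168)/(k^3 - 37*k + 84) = (k^2 - k - 42)/(k^2 + 4*k - 21)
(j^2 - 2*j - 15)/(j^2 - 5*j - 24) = (j - 5)/(j - 8)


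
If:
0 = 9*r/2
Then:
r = 0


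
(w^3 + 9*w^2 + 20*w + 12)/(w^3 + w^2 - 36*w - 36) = (w + 2)/(w - 6)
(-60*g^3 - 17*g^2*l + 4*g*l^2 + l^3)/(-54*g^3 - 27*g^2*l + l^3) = (20*g^2 - g*l - l^2)/(18*g^2 + 3*g*l - l^2)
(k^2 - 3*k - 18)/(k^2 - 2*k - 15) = (k - 6)/(k - 5)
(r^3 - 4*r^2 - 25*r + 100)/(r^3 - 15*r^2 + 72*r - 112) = (r^2 - 25)/(r^2 - 11*r + 28)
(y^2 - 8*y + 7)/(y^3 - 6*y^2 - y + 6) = (y - 7)/(y^2 - 5*y - 6)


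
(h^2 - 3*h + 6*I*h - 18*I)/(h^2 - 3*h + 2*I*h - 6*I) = (h + 6*I)/(h + 2*I)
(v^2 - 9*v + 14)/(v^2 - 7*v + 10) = (v - 7)/(v - 5)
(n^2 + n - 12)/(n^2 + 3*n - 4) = (n - 3)/(n - 1)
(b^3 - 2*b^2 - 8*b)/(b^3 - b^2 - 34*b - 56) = b*(b - 4)/(b^2 - 3*b - 28)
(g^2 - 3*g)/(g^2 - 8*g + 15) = g/(g - 5)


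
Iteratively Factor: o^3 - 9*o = (o + 3)*(o^2 - 3*o) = o*(o + 3)*(o - 3)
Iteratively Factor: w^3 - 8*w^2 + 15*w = (w)*(w^2 - 8*w + 15) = w*(w - 5)*(w - 3)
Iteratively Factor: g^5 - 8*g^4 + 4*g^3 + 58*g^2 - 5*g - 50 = (g - 1)*(g^4 - 7*g^3 - 3*g^2 + 55*g + 50) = (g - 1)*(g + 2)*(g^3 - 9*g^2 + 15*g + 25) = (g - 1)*(g + 1)*(g + 2)*(g^2 - 10*g + 25) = (g - 5)*(g - 1)*(g + 1)*(g + 2)*(g - 5)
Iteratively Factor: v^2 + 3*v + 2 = (v + 1)*(v + 2)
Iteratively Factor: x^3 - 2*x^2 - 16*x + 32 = (x + 4)*(x^2 - 6*x + 8) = (x - 2)*(x + 4)*(x - 4)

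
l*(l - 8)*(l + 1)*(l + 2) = l^4 - 5*l^3 - 22*l^2 - 16*l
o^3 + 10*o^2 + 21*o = o*(o + 3)*(o + 7)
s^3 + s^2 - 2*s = s*(s - 1)*(s + 2)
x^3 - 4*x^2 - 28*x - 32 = (x - 8)*(x + 2)^2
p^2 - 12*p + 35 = (p - 7)*(p - 5)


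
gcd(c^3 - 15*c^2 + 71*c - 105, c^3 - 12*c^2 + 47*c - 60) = c^2 - 8*c + 15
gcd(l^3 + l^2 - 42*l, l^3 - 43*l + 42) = l^2 + l - 42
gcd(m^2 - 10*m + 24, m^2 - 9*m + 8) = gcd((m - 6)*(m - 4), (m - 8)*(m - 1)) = 1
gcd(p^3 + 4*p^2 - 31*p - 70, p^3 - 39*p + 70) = p^2 + 2*p - 35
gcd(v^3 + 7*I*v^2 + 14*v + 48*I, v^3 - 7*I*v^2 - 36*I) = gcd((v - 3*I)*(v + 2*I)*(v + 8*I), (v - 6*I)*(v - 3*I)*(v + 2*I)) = v^2 - I*v + 6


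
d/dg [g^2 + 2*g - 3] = 2*g + 2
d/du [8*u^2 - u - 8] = 16*u - 1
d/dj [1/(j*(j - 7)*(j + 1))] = (-j*(j - 7) - j*(j + 1) - (j - 7)*(j + 1))/(j^2*(j - 7)^2*(j + 1)^2)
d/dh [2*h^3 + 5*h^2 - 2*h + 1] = 6*h^2 + 10*h - 2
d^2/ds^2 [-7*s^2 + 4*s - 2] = -14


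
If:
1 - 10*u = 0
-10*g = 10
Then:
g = -1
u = 1/10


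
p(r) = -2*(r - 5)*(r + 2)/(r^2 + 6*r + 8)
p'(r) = -2*(-2*r - 6)*(r - 5)*(r + 2)/(r^2 + 6*r + 8)^2 - 2*(r - 5)/(r^2 + 6*r + 8) - 2*(r + 2)/(r^2 + 6*r + 8)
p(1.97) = 1.02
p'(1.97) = -0.51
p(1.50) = 1.27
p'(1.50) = -0.60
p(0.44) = 2.05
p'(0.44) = -0.91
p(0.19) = 2.30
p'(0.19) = -1.03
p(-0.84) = 3.70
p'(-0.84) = -1.80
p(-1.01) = 4.02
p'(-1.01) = -2.01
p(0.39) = 2.10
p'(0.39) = -0.93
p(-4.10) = -182.00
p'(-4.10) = -1800.00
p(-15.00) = -3.64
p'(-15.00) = -0.15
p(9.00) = -0.62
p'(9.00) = -0.11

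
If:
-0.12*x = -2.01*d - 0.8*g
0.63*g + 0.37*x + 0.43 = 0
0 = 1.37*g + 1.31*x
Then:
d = 0.81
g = -1.77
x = 1.85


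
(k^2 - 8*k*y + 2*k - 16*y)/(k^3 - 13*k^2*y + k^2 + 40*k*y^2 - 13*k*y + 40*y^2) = (-k - 2)/(-k^2 + 5*k*y - k + 5*y)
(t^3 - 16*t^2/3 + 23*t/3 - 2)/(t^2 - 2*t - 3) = (3*t^2 - 7*t + 2)/(3*(t + 1))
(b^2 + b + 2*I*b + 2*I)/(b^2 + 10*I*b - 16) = (b + 1)/(b + 8*I)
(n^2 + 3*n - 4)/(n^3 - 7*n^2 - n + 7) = (n + 4)/(n^2 - 6*n - 7)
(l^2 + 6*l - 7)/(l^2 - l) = (l + 7)/l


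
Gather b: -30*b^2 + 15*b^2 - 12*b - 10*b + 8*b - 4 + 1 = -15*b^2 - 14*b - 3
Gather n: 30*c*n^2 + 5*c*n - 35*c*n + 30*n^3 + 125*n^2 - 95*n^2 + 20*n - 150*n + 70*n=30*n^3 + n^2*(30*c + 30) + n*(-30*c - 60)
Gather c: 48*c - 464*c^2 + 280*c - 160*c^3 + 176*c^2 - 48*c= -160*c^3 - 288*c^2 + 280*c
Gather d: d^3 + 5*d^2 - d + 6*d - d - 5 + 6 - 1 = d^3 + 5*d^2 + 4*d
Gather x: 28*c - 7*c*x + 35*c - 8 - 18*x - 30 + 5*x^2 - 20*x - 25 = 63*c + 5*x^2 + x*(-7*c - 38) - 63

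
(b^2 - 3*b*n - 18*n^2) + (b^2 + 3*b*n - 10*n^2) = 2*b^2 - 28*n^2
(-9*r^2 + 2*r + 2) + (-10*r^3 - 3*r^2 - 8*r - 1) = -10*r^3 - 12*r^2 - 6*r + 1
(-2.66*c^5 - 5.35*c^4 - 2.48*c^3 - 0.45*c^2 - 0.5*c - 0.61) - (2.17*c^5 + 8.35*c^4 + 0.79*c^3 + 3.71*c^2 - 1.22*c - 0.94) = -4.83*c^5 - 13.7*c^4 - 3.27*c^3 - 4.16*c^2 + 0.72*c + 0.33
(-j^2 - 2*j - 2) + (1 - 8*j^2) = -9*j^2 - 2*j - 1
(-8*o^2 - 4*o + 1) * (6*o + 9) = -48*o^3 - 96*o^2 - 30*o + 9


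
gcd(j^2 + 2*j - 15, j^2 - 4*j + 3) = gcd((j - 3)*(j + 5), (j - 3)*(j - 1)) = j - 3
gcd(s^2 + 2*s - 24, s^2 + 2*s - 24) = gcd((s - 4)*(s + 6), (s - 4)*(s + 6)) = s^2 + 2*s - 24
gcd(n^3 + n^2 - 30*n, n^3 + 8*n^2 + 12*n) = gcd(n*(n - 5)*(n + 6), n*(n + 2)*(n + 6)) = n^2 + 6*n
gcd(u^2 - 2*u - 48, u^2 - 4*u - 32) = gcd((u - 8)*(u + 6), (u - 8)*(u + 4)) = u - 8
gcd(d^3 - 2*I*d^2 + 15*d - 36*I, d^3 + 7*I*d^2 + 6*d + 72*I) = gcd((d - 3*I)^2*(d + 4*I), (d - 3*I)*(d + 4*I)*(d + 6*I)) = d^2 + I*d + 12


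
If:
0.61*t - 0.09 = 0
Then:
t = 0.15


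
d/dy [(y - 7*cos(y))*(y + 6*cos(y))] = y*sin(y) + 2*y + 42*sin(2*y) - cos(y)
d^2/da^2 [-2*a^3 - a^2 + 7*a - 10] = -12*a - 2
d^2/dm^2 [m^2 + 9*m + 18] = 2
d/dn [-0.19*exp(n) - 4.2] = -0.19*exp(n)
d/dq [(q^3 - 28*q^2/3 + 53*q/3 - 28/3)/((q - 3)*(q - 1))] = (q^2 - 6*q + 47/3)/(q^2 - 6*q + 9)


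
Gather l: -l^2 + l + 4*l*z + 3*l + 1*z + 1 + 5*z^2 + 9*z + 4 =-l^2 + l*(4*z + 4) + 5*z^2 + 10*z + 5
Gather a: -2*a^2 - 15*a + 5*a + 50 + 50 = -2*a^2 - 10*a + 100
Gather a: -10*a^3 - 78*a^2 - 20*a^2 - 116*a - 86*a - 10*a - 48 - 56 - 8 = -10*a^3 - 98*a^2 - 212*a - 112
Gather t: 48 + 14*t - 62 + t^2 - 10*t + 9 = t^2 + 4*t - 5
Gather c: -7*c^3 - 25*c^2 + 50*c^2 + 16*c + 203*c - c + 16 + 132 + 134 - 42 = -7*c^3 + 25*c^2 + 218*c + 240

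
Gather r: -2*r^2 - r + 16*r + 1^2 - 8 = -2*r^2 + 15*r - 7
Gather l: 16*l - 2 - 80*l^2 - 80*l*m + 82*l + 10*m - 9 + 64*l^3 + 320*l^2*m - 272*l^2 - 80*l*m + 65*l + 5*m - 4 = 64*l^3 + l^2*(320*m - 352) + l*(163 - 160*m) + 15*m - 15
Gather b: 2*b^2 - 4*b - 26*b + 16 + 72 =2*b^2 - 30*b + 88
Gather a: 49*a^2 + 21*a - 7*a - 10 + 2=49*a^2 + 14*a - 8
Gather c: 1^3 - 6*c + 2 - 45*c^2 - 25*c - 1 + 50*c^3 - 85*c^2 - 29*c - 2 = 50*c^3 - 130*c^2 - 60*c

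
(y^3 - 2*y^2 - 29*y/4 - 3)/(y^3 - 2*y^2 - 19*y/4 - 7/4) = (2*y^2 - 5*y - 12)/(2*y^2 - 5*y - 7)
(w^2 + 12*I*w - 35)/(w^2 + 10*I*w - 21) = (w + 5*I)/(w + 3*I)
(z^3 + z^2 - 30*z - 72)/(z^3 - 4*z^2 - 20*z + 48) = (z + 3)/(z - 2)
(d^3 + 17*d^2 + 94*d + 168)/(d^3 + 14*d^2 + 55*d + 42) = (d + 4)/(d + 1)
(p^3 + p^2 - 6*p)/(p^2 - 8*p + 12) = p*(p + 3)/(p - 6)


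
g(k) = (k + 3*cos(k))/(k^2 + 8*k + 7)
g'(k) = (1 - 3*sin(k))/(k^2 + 8*k + 7) + (-2*k - 8)*(k + 3*cos(k))/(k^2 + 8*k + 7)^2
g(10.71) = 0.05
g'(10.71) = 0.01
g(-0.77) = 0.97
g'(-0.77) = -2.20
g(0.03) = 0.42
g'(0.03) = -0.34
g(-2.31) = 0.70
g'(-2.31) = -0.14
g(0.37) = 0.31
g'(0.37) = -0.28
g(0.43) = 0.30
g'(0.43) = -0.27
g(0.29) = 0.34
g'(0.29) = -0.29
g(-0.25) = 0.52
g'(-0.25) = -0.43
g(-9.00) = -0.73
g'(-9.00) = -0.32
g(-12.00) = -0.17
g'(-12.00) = -0.06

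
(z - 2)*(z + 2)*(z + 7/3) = z^3 + 7*z^2/3 - 4*z - 28/3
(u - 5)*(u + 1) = u^2 - 4*u - 5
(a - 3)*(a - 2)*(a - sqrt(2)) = a^3 - 5*a^2 - sqrt(2)*a^2 + 6*a + 5*sqrt(2)*a - 6*sqrt(2)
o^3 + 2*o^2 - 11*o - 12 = (o - 3)*(o + 1)*(o + 4)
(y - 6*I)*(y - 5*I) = y^2 - 11*I*y - 30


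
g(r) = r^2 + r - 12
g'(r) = 2*r + 1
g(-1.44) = -11.37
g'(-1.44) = -1.88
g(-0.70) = -12.21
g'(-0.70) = -0.40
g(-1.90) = -10.29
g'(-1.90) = -2.80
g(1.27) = -9.12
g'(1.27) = 3.54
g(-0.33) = -12.22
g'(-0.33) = 0.34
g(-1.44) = -11.37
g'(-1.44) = -1.88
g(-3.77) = -1.56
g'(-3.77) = -6.54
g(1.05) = -9.85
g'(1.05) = 3.10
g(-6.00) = 18.00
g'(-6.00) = -11.00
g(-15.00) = 198.00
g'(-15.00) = -29.00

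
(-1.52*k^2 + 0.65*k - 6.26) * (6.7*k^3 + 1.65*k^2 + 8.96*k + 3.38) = -10.184*k^5 + 1.847*k^4 - 54.4887*k^3 - 9.6426*k^2 - 53.8926*k - 21.1588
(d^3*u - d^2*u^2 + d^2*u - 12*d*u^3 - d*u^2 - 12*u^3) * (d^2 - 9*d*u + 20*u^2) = d^5*u - 10*d^4*u^2 + d^4*u + 17*d^3*u^3 - 10*d^3*u^2 + 88*d^2*u^4 + 17*d^2*u^3 - 240*d*u^5 + 88*d*u^4 - 240*u^5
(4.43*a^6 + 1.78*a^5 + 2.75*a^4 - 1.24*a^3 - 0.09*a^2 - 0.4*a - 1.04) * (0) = 0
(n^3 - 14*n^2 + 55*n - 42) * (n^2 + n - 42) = n^5 - 13*n^4 - n^3 + 601*n^2 - 2352*n + 1764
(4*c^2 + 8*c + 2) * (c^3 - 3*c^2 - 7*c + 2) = 4*c^5 - 4*c^4 - 50*c^3 - 54*c^2 + 2*c + 4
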